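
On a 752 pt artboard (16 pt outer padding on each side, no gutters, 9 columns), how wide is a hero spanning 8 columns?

640 pt

Inside the margins: 752 − 32 = 720 pt.
9c = 720 → c = 80 pt.
8-column span = 8·80 = 640 pt.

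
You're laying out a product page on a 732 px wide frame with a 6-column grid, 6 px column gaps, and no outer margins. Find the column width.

6c + 5·6 = 732 → 6c = 702 → c = 117 px.

117 px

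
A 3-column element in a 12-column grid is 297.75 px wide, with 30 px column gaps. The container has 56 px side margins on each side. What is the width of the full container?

3c + 2·30 = 297.75 → 3c = 237.75 → c = 79.25 px.
Adding margins, columns and gutters: 112 + 951 + 330 = 1393 px.

1393 px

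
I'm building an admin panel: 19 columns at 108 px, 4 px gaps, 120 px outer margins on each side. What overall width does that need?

Adding margins, columns and gutters: 240 + 2052 + 72 = 2364 px.

2364 px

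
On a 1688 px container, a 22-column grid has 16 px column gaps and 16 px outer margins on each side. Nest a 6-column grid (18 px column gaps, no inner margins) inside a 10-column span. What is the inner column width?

109 px

Outer content = 1688 − 2·16 = 1656 px.
22c + 21·16 = 1656 → 22c = 1320 → c = 60 px.
10-column span = 10·60 + 9·16 = 744 px.
6 columns + 5 column gaps: 6d + 5·18 = 744.
6d = 744 − 90 = 654, so d = 109 px.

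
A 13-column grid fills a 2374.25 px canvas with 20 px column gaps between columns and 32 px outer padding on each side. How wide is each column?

159.25 px

Take off 64 px of margins, leaving 2310.25 px.
2310.25 − 12·20 = 2070.25; ÷13 gives c = 159.25 px.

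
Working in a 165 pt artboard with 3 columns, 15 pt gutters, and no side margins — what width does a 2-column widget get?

105 pt

3c + 2·15 = 165 → 3c = 135 → c = 45 pt.
2 columns plus 1 gutter: 90 + 15 = 105 pt.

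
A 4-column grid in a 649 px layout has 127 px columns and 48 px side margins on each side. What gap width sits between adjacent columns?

Subtract both margins: 649 − 2·48 = 553 px.
Columns use 508 px, leaving 45 px across 3 gaps = 15 px each.

15 px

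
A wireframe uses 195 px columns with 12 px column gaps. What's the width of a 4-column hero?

816 px

Span of 4: 4·195 + 3·12 = 780 + 36 = 816 px.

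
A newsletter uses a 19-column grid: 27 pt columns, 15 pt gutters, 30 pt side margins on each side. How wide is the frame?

Total width: 2·30 + 19·27 + 18·15 = 843 pt.

843 pt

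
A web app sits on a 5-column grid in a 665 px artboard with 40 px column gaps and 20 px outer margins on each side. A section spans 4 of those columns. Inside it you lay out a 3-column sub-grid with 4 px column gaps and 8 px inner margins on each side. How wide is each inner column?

156 px

Subtract both margins: 665 − 2·20 = 625 px.
625 − 4·40 = 465; ÷5 gives c = 93 px.
4 columns plus 3 column gaps: 372 + 120 = 492 px.
Inner content = 492 − 2·8 = 476 px.
3d + 2·4 = 476 → 3d = 468 → d = 156 px.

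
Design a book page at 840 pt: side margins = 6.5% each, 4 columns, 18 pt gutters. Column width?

Each margin = 6.5% of 840 = 54.6 pt; content = 840 − 2·54.6 = 730.8 pt.
Subtracting 3 gutters of 18 leaves 676.8 for 4 columns, so c = 169.2 pt.

169.2 pt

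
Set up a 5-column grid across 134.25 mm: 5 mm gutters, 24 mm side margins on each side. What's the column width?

13.25 mm

Take off 48 mm of margins, leaving 86.25 mm.
Subtracting 4 gutters of 5 leaves 66.25 for 5 columns, so c = 13.25 mm.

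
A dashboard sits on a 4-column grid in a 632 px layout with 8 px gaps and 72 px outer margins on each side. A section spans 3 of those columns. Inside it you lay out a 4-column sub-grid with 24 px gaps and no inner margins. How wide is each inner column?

Take off 144 px of margins, leaving 488 px.
488 − 3·8 = 464; ÷4 gives c = 116 px.
3 columns plus 2 gaps: 348 + 16 = 364 px.
Subtracting 3 gaps of 24 leaves 292 for 4 columns, so d = 73 px.

73 px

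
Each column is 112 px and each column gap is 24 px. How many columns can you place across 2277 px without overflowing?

16 columns

k columns need k·112 + (k−1)·24 = k·136 − 24.
k·136 − 24 ≤ 2277 → k ≤ 2301 / 136 ≈ 16.92, so k = 16.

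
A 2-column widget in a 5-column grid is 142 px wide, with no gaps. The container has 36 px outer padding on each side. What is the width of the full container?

142 / 2 = 71 px per column.
Total width: 2·36 + 5·71 = 427 px.

427 px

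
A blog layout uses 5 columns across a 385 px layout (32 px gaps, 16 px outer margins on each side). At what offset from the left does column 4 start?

247 px

Content = 385 − 2·16 = 353 px.
353 − 4·32 = 225; ÷5 gives c = 45 px.
Each column+gutter stride is 77 px; 3 of them past the 16 px margin is 16 + 231 = 247 px.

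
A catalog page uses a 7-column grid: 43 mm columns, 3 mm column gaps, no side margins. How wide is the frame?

319 mm

Total width: 7·43 + 6·3 = 319 mm.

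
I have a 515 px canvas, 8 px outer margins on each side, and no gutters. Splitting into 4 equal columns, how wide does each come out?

124.75 px

Inside the margins: 515 − 16 = 499 px.
4c = 499 → c = 124.75 px.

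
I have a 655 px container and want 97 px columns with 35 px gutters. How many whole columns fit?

k columns need k·97 + (k−1)·35 = k·132 − 35.
k·132 − 35 ≤ 655 → k ≤ 690 / 132 ≈ 5.23, so k = 5.

5 columns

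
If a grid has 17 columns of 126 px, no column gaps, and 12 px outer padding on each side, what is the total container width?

Container = 2·12 + 17·126 = 24 + 2142 = 2166 px.

2166 px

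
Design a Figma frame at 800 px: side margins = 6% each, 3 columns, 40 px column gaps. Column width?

208 px

Margins: 6% × 800 = 48 px each, so content = 800 − 96 = 704 px.
Subtracting 2 column gaps of 40 leaves 624 for 3 columns, so c = 208 px.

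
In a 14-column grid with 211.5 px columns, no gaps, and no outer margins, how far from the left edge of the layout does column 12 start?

Before column 12: 11 columns + 11 gaps.
Offset = 11·(211.5 + 0) = 11·211.5 = 2326.5 px.

2326.5 px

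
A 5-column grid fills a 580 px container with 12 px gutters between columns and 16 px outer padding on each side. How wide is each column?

Take off 32 px of margins, leaving 548 px.
5 columns + 4 gutters: 5c + 4·12 = 548.
5c = 548 − 48 = 500, so c = 100 px.

100 px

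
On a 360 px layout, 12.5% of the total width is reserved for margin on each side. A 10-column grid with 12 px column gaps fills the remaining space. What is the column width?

16.2 px

Margins: 12.5% × 360 = 45 px each, so content = 360 − 90 = 270 px.
Subtracting 9 column gaps of 12 leaves 162 for 10 columns, so c = 16.2 px.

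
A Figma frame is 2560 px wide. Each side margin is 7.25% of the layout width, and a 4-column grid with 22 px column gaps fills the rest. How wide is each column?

530.7 px

Margins: 7.25% × 2560 = 185.6 px each, so content = 2560 − 371.2 = 2188.8 px.
4 columns + 3 column gaps: 4c + 3·22 = 2188.8.
4c = 2188.8 − 66 = 2122.8, so c = 530.7 px.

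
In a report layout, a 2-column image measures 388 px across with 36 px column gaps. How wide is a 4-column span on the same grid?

2c + 1·36 = 388 → 2c = 352 → c = 176 px.
4 columns plus 3 column gaps: 704 + 108 = 812 px.

812 px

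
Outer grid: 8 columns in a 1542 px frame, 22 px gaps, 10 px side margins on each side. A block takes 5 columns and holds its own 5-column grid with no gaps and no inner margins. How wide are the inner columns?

188.6 px

Inside the margins: 1542 − 20 = 1522 px.
8c + 7·22 = 1522 → 8c = 1368 → c = 171 px.
5-column span = 5·171 + 4·22 = 943 px.
5d = 943 → d = 188.6 px.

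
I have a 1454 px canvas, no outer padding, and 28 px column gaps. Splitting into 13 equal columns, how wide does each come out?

86 px

Subtracting 12 column gaps of 28 leaves 1118 for 13 columns, so c = 86 px.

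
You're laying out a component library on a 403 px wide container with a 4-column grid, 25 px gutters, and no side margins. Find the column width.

82 px

4 columns + 3 gutters: 4c + 3·25 = 403.
4c = 403 − 75 = 328, so c = 82 px.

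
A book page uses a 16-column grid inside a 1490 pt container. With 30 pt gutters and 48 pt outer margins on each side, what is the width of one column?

59 pt

Subtract both margins: 1490 − 2·48 = 1394 pt.
16 columns + 15 gutters: 16c + 15·30 = 1394.
16c = 1394 − 450 = 944, so c = 59 pt.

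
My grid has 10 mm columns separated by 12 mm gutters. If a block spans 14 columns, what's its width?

Span of 14: 14·10 + 13·12 = 140 + 156 = 296 mm.

296 mm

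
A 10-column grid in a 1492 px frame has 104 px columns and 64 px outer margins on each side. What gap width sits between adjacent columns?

36 px

Inside the margins: 1492 − 128 = 1364 px.
10·104 + 9g = 1364 → 9g = 324 → g = 36 px.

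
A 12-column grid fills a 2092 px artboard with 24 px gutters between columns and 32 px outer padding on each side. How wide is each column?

Inside the margins: 2092 − 64 = 2028 px.
12 columns + 11 gutters: 12c + 11·24 = 2028.
12c = 2028 − 264 = 1764, so c = 147 px.

147 px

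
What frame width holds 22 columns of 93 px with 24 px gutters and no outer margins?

Frame = 22·93 + 21·24 = 2046 + 504 = 2550 px.

2550 px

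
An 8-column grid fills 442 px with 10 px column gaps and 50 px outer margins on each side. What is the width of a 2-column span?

Subtract both margins: 442 − 2·50 = 342 px.
342 − 7·10 = 272; ÷8 gives c = 34 px.
Span of 2: 2·34 + 1·10 = 68 + 10 = 78 px.

78 px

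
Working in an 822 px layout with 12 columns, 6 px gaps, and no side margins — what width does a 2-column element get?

822 − 11·6 = 756; ÷12 gives c = 63 px.
2 columns plus 1 gap: 126 + 6 = 132 px.

132 px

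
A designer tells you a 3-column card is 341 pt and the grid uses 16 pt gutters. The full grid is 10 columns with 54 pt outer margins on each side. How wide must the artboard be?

1282 pt

Subtracting 2 gutters of 16 leaves 309 for 3 columns, so c = 103 pt.
Artboard = 2·54 + 10·103 + 9·16 = 108 + 1030 + 144 = 1282 pt.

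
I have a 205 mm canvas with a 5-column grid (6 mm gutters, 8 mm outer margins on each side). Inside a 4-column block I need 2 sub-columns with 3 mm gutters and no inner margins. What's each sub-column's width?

Subtract both margins: 205 − 2·8 = 189 mm.
189 − 4·6 = 165; ÷5 gives c = 33 mm.
4-column span = 4·33 + 3·6 = 150 mm.
2d + 1·3 = 150 → 2d = 147 → d = 73.5 mm.

73.5 mm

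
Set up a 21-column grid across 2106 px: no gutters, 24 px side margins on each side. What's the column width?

98 px

Take off 48 px of margins, leaving 2058 px.
2058 / 21 = 98 px per column.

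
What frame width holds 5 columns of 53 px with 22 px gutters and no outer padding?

Total width: 5·53 + 4·22 = 353 px.

353 px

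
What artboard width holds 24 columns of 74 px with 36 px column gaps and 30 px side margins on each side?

2664 px

Total width: 2·30 + 24·74 + 23·36 = 2664 px.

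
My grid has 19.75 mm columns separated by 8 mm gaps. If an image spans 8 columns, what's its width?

Span of 8: 8·19.75 + 7·8 = 158 + 56 = 214 mm.

214 mm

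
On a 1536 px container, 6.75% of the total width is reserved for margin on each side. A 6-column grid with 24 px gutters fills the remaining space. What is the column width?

Each margin = 6.75% of 1536 = 103.68 px; content = 1536 − 2·103.68 = 1328.64 px.
1328.64 − 5·24 = 1208.64; ÷6 gives c = 201.44 px.

201.44 px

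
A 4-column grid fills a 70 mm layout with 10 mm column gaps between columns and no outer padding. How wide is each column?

10 mm

4 columns + 3 column gaps: 4c + 3·10 = 70.
4c = 70 − 30 = 40, so c = 10 mm.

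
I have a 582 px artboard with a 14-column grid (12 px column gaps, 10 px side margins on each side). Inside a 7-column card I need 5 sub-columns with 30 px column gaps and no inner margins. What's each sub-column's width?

31 px

Outer content = 582 − 2·10 = 562 px.
Subtracting 13 column gaps of 12 leaves 406 for 14 columns, so c = 29 px.
Span of 7: 7·29 + 6·12 = 203 + 72 = 275 px.
275 − 4·30 = 155; ÷5 gives d = 31 px.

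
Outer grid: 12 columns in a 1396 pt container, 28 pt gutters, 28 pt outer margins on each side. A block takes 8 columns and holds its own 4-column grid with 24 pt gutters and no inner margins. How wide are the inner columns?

203 pt

Take off 56 pt of margins, leaving 1340 pt.
Subtracting 11 gutters of 28 leaves 1032 for 12 columns, so c = 86 pt.
8 columns plus 7 gutters: 688 + 196 = 884 pt.
4d + 3·24 = 884 → 4d = 812 → d = 203 pt.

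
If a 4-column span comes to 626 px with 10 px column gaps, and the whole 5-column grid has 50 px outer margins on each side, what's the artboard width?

885 px

Subtracting 3 column gaps of 10 leaves 596 for 4 columns, so c = 149 px.
Total width: 2·50 + 5·149 + 4·10 = 885 px.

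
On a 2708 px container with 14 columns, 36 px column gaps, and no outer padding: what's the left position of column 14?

2548 px

14 columns + 13 column gaps: 14c + 13·36 = 2708.
14c = 2708 − 468 = 2240, so c = 160 px.
Each column+gutter stride is 196 px; with no margin, 13 of them is 2548 px.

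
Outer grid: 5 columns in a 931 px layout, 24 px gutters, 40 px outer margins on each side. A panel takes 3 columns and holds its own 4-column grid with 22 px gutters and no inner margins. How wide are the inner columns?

108.75 px

Inside the margins: 931 − 80 = 851 px.
851 − 4·24 = 755; ÷5 gives c = 151 px.
Span of 3: 3·151 + 2·24 = 453 + 48 = 501 px.
4 columns + 3 gutters: 4d + 3·22 = 501.
4d = 501 − 66 = 435, so d = 108.75 px.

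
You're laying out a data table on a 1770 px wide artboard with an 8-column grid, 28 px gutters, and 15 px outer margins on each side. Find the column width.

193 px

Subtract both margins: 1770 − 2·15 = 1740 px.
Subtracting 7 gutters of 28 leaves 1544 for 8 columns, so c = 193 px.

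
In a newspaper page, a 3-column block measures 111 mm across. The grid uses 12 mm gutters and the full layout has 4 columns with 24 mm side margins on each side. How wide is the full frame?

200 mm

111 − 2·12 = 87; ÷3 gives c = 29 mm.
Frame = 2·24 + 4·29 + 3·12 = 48 + 116 + 36 = 200 mm.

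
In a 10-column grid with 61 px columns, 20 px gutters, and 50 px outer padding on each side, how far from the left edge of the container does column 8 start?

617 px

Column 8 starts at margin + 7·(column + gutter) = 50 + 7·81 = 617 px.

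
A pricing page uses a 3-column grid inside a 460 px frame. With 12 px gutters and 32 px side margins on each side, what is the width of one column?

124 px

Inside the margins: 460 − 64 = 396 px.
Subtracting 2 gutters of 12 leaves 372 for 3 columns, so c = 124 px.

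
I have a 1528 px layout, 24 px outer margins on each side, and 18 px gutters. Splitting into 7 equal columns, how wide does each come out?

Content width = 1528 − 2·24 = 1480 px.
Subtracting 6 gutters of 18 leaves 1372 for 7 columns, so c = 196 px.

196 px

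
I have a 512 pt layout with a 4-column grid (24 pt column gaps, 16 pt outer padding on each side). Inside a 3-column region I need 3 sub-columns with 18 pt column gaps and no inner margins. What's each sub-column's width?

106 pt

Inside the margins: 512 − 32 = 480 pt.
4c + 3·24 = 480 → 4c = 408 → c = 102 pt.
3-column span = 3·102 + 2·24 = 354 pt.
354 − 2·18 = 318; ÷3 gives d = 106 pt.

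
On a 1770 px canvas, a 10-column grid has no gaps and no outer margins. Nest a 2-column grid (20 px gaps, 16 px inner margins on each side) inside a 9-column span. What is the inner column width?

770.5 px

10c = 1770 → c = 177 px.
With no gaps, 9 columns span 9·177 = 1593 px.
Inner content = 1593 − 2·16 = 1561 px.
2 columns + 1 gap: 2d + 1·20 = 1561.
2d = 1561 − 20 = 1541, so d = 770.5 px.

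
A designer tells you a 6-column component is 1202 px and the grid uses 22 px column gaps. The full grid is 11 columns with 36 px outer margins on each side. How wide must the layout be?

2294 px

1202 − 5·22 = 1092; ÷6 gives c = 182 px.
Layout = 2·36 + 11·182 + 10·22 = 72 + 2002 + 220 = 2294 px.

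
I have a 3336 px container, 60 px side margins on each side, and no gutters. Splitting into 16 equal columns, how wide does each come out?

Subtract both margins: 3336 − 2·60 = 3216 px.
16c = 3216 → c = 201 px.

201 px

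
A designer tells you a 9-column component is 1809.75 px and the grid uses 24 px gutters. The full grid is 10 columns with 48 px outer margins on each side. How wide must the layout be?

Subtracting 8 gutters of 24 leaves 1617.75 for 9 columns, so c = 179.75 px.
Total width: 2·48 + 10·179.75 + 9·24 = 2109.5 px.

2109.5 px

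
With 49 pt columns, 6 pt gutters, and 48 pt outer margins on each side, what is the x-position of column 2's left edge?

Column 2 starts at margin + 1·(column + gutter) = 48 + 1·55 = 103 pt.

103 pt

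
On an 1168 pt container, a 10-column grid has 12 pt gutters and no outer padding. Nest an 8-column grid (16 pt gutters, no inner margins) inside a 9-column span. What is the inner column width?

117.25 pt

Subtracting 9 gutters of 12 leaves 1060 for 10 columns, so c = 106 pt.
9 columns plus 8 gutters: 954 + 96 = 1050 pt.
8d + 7·16 = 1050 → 8d = 938 → d = 117.25 pt.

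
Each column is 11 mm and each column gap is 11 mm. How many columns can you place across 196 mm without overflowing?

9 columns

9 columns: 9·11 + 8·11 = 187 mm ≤ 196.
10 columns: 209 mm > 196. So 9.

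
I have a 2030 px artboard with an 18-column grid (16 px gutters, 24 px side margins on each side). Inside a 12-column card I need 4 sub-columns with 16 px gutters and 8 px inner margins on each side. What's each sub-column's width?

Inside the margins: 2030 − 48 = 1982 px.
Subtracting 17 gutters of 16 leaves 1710 for 18 columns, so c = 95 px.
12-column span = 12·95 + 11·16 = 1316 px.
Inner content = 1316 − 2·8 = 1300 px.
4 columns + 3 gutters: 4d + 3·16 = 1300.
4d = 1300 − 48 = 1252, so d = 313 px.

313 px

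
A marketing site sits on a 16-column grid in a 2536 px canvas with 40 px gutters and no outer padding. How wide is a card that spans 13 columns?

2053 px

Subtracting 15 gutters of 40 leaves 1936 for 16 columns, so c = 121 px.
Span of 13: 13·121 + 12·40 = 1573 + 480 = 2053 px.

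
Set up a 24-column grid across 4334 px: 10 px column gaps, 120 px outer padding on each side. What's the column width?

161 px

Take off 240 px of margins, leaving 4094 px.
Subtracting 23 column gaps of 10 leaves 3864 for 24 columns, so c = 161 px.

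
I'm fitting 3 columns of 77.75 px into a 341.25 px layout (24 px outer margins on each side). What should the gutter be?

Subtract both margins: 341.25 − 2·24 = 293.25 px.
3·77.75 + 2g = 293.25 → 2g = 60 → g = 30 px.

30 px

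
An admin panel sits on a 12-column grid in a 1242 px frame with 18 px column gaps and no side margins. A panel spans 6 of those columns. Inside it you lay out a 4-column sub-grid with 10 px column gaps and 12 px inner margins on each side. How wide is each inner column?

139.5 px

12 columns + 11 column gaps: 12c + 11·18 = 1242.
12c = 1242 − 198 = 1044, so c = 87 px.
6 columns plus 5 column gaps: 522 + 90 = 612 px.
Inner content = 612 − 2·12 = 588 px.
4d + 3·10 = 588 → 4d = 558 → d = 139.5 px.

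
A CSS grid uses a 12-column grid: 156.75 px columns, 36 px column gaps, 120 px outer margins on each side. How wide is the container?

Total width: 2·120 + 12·156.75 + 11·36 = 2517 px.

2517 px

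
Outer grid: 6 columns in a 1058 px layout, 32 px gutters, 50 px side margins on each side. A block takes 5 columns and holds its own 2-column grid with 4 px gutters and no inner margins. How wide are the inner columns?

394.5 px

Take off 100 px of margins, leaving 958 px.
Subtracting 5 gutters of 32 leaves 798 for 6 columns, so c = 133 px.
5 columns plus 4 gutters: 665 + 128 = 793 px.
2d + 1·4 = 793 → 2d = 789 → d = 394.5 px.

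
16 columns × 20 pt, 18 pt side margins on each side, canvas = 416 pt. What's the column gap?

Subtract both margins: 416 − 2·18 = 380 pt.
16·20 + 15g = 380 → 15g = 60 → g = 4 pt.

4 pt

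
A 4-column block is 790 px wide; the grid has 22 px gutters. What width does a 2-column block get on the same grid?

384 px

4 columns + 3 gutters: 4c + 3·22 = 790.
4c = 790 − 66 = 724, so c = 181 px.
2 columns plus 1 gutter: 362 + 22 = 384 px.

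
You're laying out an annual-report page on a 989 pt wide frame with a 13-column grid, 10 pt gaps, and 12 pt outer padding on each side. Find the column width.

Subtract both margins: 989 − 2·12 = 965 pt.
13c + 12·10 = 965 → 13c = 845 → c = 65 pt.

65 pt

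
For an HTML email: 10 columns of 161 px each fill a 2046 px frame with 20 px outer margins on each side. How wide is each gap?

Inside the margins: 2046 − 40 = 2006 px.
10·161 + 9g = 2006 → 9g = 396 → g = 44 px.

44 px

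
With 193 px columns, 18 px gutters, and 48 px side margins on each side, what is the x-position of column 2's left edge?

Each column+gutter stride is 211 px; 1 of them past the 48 px margin is 48 + 211 = 259 px.

259 px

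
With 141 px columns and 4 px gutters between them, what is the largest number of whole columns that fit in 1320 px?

Each extra column adds 141 + 4 = 145 px.
(1320 + 4) / 145 = 9.13, so 9 columns fit.

9 columns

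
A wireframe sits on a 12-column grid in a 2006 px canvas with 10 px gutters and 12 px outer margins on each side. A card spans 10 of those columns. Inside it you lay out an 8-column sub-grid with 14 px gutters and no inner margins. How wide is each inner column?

Subtract both margins: 2006 − 2·12 = 1982 px.
Subtracting 11 gutters of 10 leaves 1872 for 12 columns, so c = 156 px.
10 columns plus 9 gutters: 1560 + 90 = 1650 px.
1650 − 7·14 = 1552; ÷8 gives d = 194 px.

194 px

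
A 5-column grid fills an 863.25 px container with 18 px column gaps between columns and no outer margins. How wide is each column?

158.25 px

5 columns + 4 column gaps: 5c + 4·18 = 863.25.
5c = 863.25 − 72 = 791.25, so c = 158.25 px.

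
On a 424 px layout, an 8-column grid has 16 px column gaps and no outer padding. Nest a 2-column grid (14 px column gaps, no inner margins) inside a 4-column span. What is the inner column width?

95 px

8 columns + 7 column gaps: 8c + 7·16 = 424.
8c = 424 − 112 = 312, so c = 39 px.
Span of 4: 4·39 + 3·16 = 156 + 48 = 204 px.
204 − 1·14 = 190; ÷2 gives d = 95 px.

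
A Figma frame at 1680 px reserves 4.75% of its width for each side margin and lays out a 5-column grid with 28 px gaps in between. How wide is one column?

Each margin = 4.75% of 1680 = 79.8 px; content = 1680 − 2·79.8 = 1520.4 px.
1520.4 − 4·28 = 1408.4; ÷5 gives c = 281.68 px.

281.68 px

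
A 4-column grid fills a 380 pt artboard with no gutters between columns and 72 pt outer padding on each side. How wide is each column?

Take off 144 pt of margins, leaving 236 pt.
4c = 236 → c = 59 pt.

59 pt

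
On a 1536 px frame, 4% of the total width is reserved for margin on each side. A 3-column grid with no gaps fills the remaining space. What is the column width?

471.04 px

Each margin = 4% of 1536 = 61.44 px; content = 1536 − 2·61.44 = 1413.12 px.
With no gaps, each column is 1413.12/3 = 471.04 px.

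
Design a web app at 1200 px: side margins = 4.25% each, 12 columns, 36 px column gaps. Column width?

Margins: 4.25% × 1200 = 51 px each, so content = 1200 − 102 = 1098 px.
12 columns + 11 column gaps: 12c + 11·36 = 1098.
12c = 1098 − 396 = 702, so c = 58.5 px.

58.5 px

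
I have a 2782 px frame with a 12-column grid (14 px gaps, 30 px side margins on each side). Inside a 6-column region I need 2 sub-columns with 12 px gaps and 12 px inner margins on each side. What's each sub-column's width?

Take off 60 px of margins, leaving 2722 px.
Subtracting 11 gaps of 14 leaves 2568 for 12 columns, so c = 214 px.
6 columns plus 5 gaps: 1284 + 70 = 1354 px.
Inner content = 1354 − 2·12 = 1330 px.
Subtracting 1 gap of 12 leaves 1318 for 2 columns, so d = 659 px.

659 px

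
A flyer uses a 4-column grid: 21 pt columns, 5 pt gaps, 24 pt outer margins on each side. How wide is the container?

Container = 2·24 + 4·21 + 3·5 = 48 + 84 + 15 = 147 pt.

147 pt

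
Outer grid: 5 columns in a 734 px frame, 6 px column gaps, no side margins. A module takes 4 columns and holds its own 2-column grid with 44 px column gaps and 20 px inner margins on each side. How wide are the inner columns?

5c + 4·6 = 734 → 5c = 710 → c = 142 px.
Span of 4: 4·142 + 3·6 = 568 + 18 = 586 px.
Inner content = 586 − 2·20 = 546 px.
2d + 1·44 = 546 → 2d = 502 → d = 251 px.

251 px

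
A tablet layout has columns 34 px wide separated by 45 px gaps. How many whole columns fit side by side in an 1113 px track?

14 columns

Each extra column adds 34 + 45 = 79 px.
(1113 + 45) / 79 = 14.66, so 14 columns fit.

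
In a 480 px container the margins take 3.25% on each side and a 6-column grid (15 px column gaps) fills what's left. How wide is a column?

Margins: 3.25% × 480 = 15.6 px each, so content = 480 − 31.2 = 448.8 px.
6c + 5·15 = 448.8 → 6c = 373.8 → c = 62.3 px.

62.3 px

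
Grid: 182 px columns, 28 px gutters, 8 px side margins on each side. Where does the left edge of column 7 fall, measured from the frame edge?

1268 px

Before column 7: the margin + 6 columns + 6 gutters.
Offset = 8 + 6·(182 + 28) = 8 + 1260 = 1268 px.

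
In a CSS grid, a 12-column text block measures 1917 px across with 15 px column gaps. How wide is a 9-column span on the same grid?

12c + 11·15 = 1917 → 12c = 1752 → c = 146 px.
9-column span = 9·146 + 8·15 = 1434 px.

1434 px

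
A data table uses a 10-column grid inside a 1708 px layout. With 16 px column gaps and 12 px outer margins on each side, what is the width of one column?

154 px

Content width = 1708 − 2·12 = 1684 px.
Subtracting 9 column gaps of 16 leaves 1540 for 10 columns, so c = 154 px.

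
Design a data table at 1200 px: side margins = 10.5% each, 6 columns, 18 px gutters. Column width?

1200 × (1 − 2·10.5%) = 1200 × 79% = 948 px for the columns.
6 columns + 5 gutters: 6c + 5·18 = 948.
6c = 948 − 90 = 858, so c = 143 px.

143 px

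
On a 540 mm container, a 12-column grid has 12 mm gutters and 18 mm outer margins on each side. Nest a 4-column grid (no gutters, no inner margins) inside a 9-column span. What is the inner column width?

93.75 mm

Outer content = 540 − 2·18 = 504 mm.
Subtracting 11 gutters of 12 leaves 372 for 12 columns, so c = 31 mm.
Span of 9: 9·31 + 8·12 = 279 + 96 = 375 mm.
4d = 375 → d = 93.75 mm.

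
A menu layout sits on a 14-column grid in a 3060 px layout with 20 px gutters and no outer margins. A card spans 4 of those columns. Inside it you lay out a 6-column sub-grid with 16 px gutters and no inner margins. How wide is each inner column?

130 px

14c + 13·20 = 3060 → 14c = 2800 → c = 200 px.
4-column span = 4·200 + 3·20 = 860 px.
6 columns + 5 gutters: 6d + 5·16 = 860.
6d = 860 − 80 = 780, so d = 130 px.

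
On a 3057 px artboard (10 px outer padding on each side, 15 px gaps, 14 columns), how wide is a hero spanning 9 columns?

1947 px

Content width = 3057 − 2·10 = 3037 px.
14c + 13·15 = 3037 → 14c = 2842 → c = 203 px.
Span of 9: 9·203 + 8·15 = 1827 + 120 = 1947 px.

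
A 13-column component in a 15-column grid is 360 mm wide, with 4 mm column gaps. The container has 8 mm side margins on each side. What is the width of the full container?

432 mm

360 − 12·4 = 312; ÷13 gives c = 24 mm.
Total width: 2·8 + 15·24 + 14·4 = 432 mm.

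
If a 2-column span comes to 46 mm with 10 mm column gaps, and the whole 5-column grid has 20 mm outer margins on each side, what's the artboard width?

170 mm

2 columns + 1 column gap: 2c + 1·10 = 46.
2c = 46 − 10 = 36, so c = 18 mm.
Adding margins, columns and gutters: 40 + 90 + 40 = 170 mm.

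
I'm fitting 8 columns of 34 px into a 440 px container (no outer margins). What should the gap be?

24 px

Columns use 272 px, leaving 168 px across 7 gaps = 24 px each.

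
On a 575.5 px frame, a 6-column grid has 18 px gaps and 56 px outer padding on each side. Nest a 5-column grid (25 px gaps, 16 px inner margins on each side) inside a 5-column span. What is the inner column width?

50.25 px

Inside the margins: 575.5 − 112 = 463.5 px.
6 columns + 5 gaps: 6c + 5·18 = 463.5.
6c = 463.5 − 90 = 373.5, so c = 62.25 px.
5-column span = 5·62.25 + 4·18 = 383.25 px.
Inner content = 383.25 − 2·16 = 351.25 px.
5d + 4·25 = 351.25 → 5d = 251.25 → d = 50.25 px.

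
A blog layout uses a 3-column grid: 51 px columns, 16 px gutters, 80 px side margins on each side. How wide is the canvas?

Total width: 2·80 + 3·51 + 2·16 = 345 px.

345 px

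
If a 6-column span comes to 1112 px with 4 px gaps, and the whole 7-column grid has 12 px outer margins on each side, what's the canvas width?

Subtracting 5 gaps of 4 leaves 1092 for 6 columns, so c = 182 px.
Adding margins, columns and gutters: 24 + 1274 + 24 = 1322 px.

1322 px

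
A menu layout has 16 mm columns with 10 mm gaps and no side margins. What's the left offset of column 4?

78 mm

Each column+gutter stride is 26 mm; with no margin, 3 of them is 78 mm.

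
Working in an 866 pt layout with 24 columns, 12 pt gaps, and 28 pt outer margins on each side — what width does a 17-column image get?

570.25 pt

Take off 56 pt of margins, leaving 810 pt.
24 columns + 23 gaps: 24c + 23·12 = 810.
24c = 810 − 276 = 534, so c = 22.25 pt.
17 columns plus 16 gaps: 378.25 + 192 = 570.25 pt.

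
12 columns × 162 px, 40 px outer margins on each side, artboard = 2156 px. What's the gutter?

Take off 80 px of margins, leaving 2076 px.
12 columns take 12·162 = 1944 px; remaining 132 splits into 11 gutters.
g = 132 / 11 = 12 px.

12 px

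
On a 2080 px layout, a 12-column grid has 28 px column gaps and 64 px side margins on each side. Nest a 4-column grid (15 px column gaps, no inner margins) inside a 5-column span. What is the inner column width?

188 px

Take off 128 px of margins, leaving 1952 px.
1952 − 11·28 = 1644; ÷12 gives c = 137 px.
5 columns plus 4 column gaps: 685 + 112 = 797 px.
4d + 3·15 = 797 → 4d = 752 → d = 188 px.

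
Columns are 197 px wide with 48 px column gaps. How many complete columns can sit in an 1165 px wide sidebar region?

4 columns: 4·197 + 3·48 = 932 px ≤ 1165.
5 columns: 1177 px > 1165. So 4.

4 columns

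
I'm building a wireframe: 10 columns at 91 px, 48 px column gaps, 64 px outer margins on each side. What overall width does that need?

1470 px

Layout = 2·64 + 10·91 + 9·48 = 128 + 910 + 432 = 1470 px.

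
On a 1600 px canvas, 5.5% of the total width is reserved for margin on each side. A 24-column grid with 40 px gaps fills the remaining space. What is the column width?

21 px

Each margin = 5.5% of 1600 = 88 px; content = 1600 − 2·88 = 1424 px.
Subtracting 23 gaps of 40 leaves 504 for 24 columns, so c = 21 px.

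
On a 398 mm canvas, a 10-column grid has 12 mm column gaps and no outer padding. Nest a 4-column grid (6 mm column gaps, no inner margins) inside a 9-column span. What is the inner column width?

84.75 mm

10c + 9·12 = 398 → 10c = 290 → c = 29 mm.
9 columns plus 8 column gaps: 261 + 96 = 357 mm.
357 − 3·6 = 339; ÷4 gives d = 84.75 mm.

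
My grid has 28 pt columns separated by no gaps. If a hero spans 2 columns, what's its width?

56 pt

With no gaps, 2 columns span 2·28 = 56 pt.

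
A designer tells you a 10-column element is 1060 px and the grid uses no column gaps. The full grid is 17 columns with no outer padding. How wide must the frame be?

1802 px

1060 / 10 = 106 px per column.
Total width: 17·106 = 1802 px.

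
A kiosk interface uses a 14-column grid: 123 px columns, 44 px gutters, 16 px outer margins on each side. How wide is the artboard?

2326 px

Artboard = 2·16 + 14·123 + 13·44 = 32 + 1722 + 572 = 2326 px.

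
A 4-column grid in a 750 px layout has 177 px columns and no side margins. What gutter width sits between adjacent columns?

4 columns take 4·177 = 708 px; remaining 42 splits into 3 gutters.
g = 42 / 3 = 14 px.

14 px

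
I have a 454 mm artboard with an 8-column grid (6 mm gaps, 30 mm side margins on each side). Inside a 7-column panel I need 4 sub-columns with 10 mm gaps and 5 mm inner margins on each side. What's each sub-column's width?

Outer content = 454 − 2·30 = 394 mm.
394 − 7·6 = 352; ÷8 gives c = 44 mm.
7-column span = 7·44 + 6·6 = 344 mm.
Inner content = 344 − 2·5 = 334 mm.
4 columns + 3 gaps: 4d + 3·10 = 334.
4d = 334 − 30 = 304, so d = 76 mm.

76 mm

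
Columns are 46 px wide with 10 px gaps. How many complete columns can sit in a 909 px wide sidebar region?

16 columns: 16·46 + 15·10 = 886 px ≤ 909.
17 columns: 942 px > 909. So 16.

16 columns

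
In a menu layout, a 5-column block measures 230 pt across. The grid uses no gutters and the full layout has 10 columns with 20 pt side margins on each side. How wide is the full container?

With no gutters, each column is 230/5 = 46 pt.
Summing: 40 + 460 = 500 pt.

500 pt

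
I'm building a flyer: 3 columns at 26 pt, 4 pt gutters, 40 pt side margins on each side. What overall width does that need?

Frame = 2·40 + 3·26 + 2·4 = 80 + 78 + 8 = 166 pt.

166 pt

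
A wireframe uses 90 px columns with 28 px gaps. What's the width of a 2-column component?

208 px

Span of 2: 2·90 + 1·28 = 180 + 28 = 208 px.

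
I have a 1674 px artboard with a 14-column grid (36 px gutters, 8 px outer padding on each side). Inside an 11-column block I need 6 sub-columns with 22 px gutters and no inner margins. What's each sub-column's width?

Outer content = 1674 − 2·8 = 1658 px.
Subtracting 13 gutters of 36 leaves 1190 for 14 columns, so c = 85 px.
11-column span = 11·85 + 10·36 = 1295 px.
1295 − 5·22 = 1185; ÷6 gives d = 197.5 px.

197.5 px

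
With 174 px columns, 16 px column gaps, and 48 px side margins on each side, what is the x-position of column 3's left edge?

428 px

Column 3 starts at margin + 2·(column + gutter) = 48 + 2·190 = 428 px.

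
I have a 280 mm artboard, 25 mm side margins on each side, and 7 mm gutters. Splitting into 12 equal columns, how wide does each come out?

Inside the margins: 280 − 50 = 230 mm.
12 columns + 11 gutters: 12c + 11·7 = 230.
12c = 230 − 77 = 153, so c = 12.75 mm.

12.75 mm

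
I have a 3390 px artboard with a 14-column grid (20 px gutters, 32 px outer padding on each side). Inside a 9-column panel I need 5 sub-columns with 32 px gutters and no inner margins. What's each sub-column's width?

400.6 px

Subtract both margins: 3390 − 2·32 = 3326 px.
14c + 13·20 = 3326 → 14c = 3066 → c = 219 px.
Span of 9: 9·219 + 8·20 = 1971 + 160 = 2131 px.
5d + 4·32 = 2131 → 5d = 2003 → d = 400.6 px.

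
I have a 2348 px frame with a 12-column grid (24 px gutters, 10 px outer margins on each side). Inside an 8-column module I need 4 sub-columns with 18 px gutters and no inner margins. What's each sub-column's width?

372.5 px

Take off 20 px of margins, leaving 2328 px.
12c + 11·24 = 2328 → 12c = 2064 → c = 172 px.
8-column span = 8·172 + 7·24 = 1544 px.
4d + 3·18 = 1544 → 4d = 1490 → d = 372.5 px.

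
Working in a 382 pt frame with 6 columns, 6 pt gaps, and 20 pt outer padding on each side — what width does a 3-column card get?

168 pt

Subtract both margins: 382 − 2·20 = 342 pt.
342 − 5·6 = 312; ÷6 gives c = 52 pt.
3 columns plus 2 gaps: 156 + 12 = 168 pt.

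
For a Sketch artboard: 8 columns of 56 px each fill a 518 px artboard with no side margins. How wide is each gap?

10 px

8 columns take 8·56 = 448 px; remaining 70 splits into 7 gaps.
g = 70 / 7 = 10 px.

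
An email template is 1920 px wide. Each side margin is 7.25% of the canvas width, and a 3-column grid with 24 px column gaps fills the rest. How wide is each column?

1920 × (1 − 2·7.25%) = 1920 × 85.5% = 1641.6 px for the columns.
3c + 2·24 = 1641.6 → 3c = 1593.6 → c = 531.2 px.

531.2 px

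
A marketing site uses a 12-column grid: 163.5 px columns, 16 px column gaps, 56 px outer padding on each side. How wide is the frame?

Frame = 2·56 + 12·163.5 + 11·16 = 112 + 1962 + 176 = 2250 px.

2250 px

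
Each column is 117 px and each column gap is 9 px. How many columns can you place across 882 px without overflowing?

k columns need k·117 + (k−1)·9 = k·126 − 9.
k·126 − 9 ≤ 882 → k ≤ 891 / 126 ≈ 7.07, so k = 7.

7 columns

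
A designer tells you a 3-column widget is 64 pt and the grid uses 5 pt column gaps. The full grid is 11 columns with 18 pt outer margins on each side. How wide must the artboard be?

284 pt

3c + 2·5 = 64 → 3c = 54 → c = 18 pt.
Adding margins, columns and gutters: 36 + 198 + 50 = 284 pt.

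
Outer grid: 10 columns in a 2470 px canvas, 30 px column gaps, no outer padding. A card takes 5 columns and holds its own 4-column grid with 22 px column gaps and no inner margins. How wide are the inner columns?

10c + 9·30 = 2470 → 10c = 2200 → c = 220 px.
5-column span = 5·220 + 4·30 = 1220 px.
4 columns + 3 column gaps: 4d + 3·22 = 1220.
4d = 1220 − 66 = 1154, so d = 288.5 px.

288.5 px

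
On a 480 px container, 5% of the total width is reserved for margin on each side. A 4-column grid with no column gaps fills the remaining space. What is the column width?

108 px

Each margin = 5% of 480 = 24 px; content = 480 − 2·24 = 432 px.
432 / 4 = 108 px per column.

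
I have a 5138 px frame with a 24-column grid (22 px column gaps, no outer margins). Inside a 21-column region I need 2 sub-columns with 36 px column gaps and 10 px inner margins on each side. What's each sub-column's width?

Subtracting 23 column gaps of 22 leaves 4632 for 24 columns, so c = 193 px.
Span of 21: 21·193 + 20·22 = 4053 + 440 = 4493 px.
Inner content = 4493 − 2·10 = 4473 px.
4473 − 1·36 = 4437; ÷2 gives d = 2218.5 px.

2218.5 px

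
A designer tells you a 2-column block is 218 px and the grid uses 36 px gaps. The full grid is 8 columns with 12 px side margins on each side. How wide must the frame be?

218 − 1·36 = 182; ÷2 gives c = 91 px.
Total width: 2·12 + 8·91 + 7·36 = 1004 px.

1004 px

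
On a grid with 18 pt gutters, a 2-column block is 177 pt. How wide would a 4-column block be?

2c + 1·18 = 177 → 2c = 159 → c = 79.5 pt.
4-column span = 4·79.5 + 3·18 = 372 pt.

372 pt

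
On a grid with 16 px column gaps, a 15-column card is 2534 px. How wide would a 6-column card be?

15c + 14·16 = 2534 → 15c = 2310 → c = 154 px.
6 columns plus 5 column gaps: 924 + 80 = 1004 px.

1004 px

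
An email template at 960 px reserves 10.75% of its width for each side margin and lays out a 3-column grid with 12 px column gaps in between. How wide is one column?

243.2 px

960 × (1 − 2·10.75%) = 960 × 78.5% = 753.6 px for the columns.
753.6 − 2·12 = 729.6; ÷3 gives c = 243.2 px.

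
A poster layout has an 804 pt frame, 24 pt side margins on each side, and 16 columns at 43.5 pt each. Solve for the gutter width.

4 pt

Take off 48 pt of margins, leaving 756 pt.
Columns use 696 pt, leaving 60 pt across 15 gutters = 4 pt each.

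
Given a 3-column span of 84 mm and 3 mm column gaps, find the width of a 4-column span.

113 mm

Subtracting 2 column gaps of 3 leaves 78 for 3 columns, so c = 26 mm.
4-column span = 4·26 + 3·3 = 113 mm.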